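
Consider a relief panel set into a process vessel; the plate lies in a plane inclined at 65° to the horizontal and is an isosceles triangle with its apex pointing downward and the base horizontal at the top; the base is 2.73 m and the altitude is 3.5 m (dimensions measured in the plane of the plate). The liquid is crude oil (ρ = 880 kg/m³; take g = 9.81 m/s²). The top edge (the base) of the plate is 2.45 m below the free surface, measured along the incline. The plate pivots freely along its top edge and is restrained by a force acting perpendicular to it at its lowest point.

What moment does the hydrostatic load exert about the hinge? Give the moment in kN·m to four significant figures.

M ≈ 183.2 kN·m

γ = ρg = 880 × 9.81 / 1000 = 8.6328 kN/m³.
Let θ = 65° be the plate's angle to the horizontal; measure y along the incline from where the plane meets the free surface. Vertical depth h = y·sinθ with sinθ = 0.906308.
With the apex down, the centroid sits h/3 = 3.5/3 = 1.16667 m below the base (the top edge), so y_c = 2.45 + 1.16667 = 3.61667 m and h_c = 3.61667 × 0.906308 = 3.27782 m.
A = ½ × 2.73 × 3.5 = 4.7775 m².
Resultant F = γ·h_c·A = 8.6328 × 3.27782 × 4.7775 = 135.188 kN.
I_c = b·h³/36 = 2.73 × 3.5³/36 = 3.25135 m⁴.
Centre of pressure: y_p = y_c + I_c/(y_c·A) = 3.61667 + 3.25135/(3.61667 × 4.7775) = 3.61667 + 0.188172 = 3.80484 m along the plane.
The resultant acts 1.16667 + 0.188172 = 1.35484 m (along the plate) below the hinge at the top edge, so the moment about the hinge is M = F × 1.35484 = 135.188 × 1.35484 = 183.158 kN·m.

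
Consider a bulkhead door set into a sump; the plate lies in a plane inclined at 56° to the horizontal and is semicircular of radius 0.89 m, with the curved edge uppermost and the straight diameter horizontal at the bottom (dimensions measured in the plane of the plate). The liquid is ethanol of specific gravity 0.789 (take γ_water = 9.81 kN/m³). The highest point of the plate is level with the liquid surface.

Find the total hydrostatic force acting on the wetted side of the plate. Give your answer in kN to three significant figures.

F ≈ 4.09 kN

γ = 0.789 × 9.81 = 7.74009 kN/m³.
Let θ = 56° be the plate's angle to the horizontal; measure y along the incline from where the plane meets the free surface. Vertical depth h = y·sinθ with sinθ = 0.829038.
The centroid lies 4r/(3π) = 0.377728 m above the diameter, so r − 4r/(3π) = 0.89 − 0.377728 = 0.512272 m below the topmost point, so y_c = 0.512272 m and h_c = 0.512272 × 0.829038 = 0.424693 m.
A = πr²/2 = π × 0.89²/2 = 1.24423 m².
Resultant F = γ·h_c·A = 7.74009 × 0.424693 × 1.24423 = 4.08999 kN.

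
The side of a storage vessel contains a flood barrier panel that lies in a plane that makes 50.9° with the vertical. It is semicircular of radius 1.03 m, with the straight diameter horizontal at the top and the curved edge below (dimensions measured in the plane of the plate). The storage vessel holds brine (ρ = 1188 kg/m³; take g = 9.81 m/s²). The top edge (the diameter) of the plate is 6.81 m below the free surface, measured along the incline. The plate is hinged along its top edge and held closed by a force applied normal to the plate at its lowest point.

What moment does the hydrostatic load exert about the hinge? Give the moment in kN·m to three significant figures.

γ = ρg = 1188 × 9.81 / 1000 = 11.65428 kN/m³.
The plate makes 50.9° with the vertical, i.e. θ = 90° − 50.9° = 39.1° to the horizontal. Measuring y along the incline from the free-surface line, vertical depth h = y·sinθ with sinθ = 0.630676.
The centroid of a semicircle lies 4r/(3π) = 0.437146 m from the diameter, here below the top edge, so y_c = 6.81 + 0.437146 = 7.24715 m and h_c = 7.24715 × 0.630676 = 4.5706 m.
A = πr²/2 = π × 1.03²/2 = 1.66646 m².
Resultant F = γ·h_c·A = 11.65428 × 4.5706 × 1.66646 = 88.7674 kN.
I_c = (π/8 − 8/(9π))·r⁴ = 0.109757 × 1.03⁴ = 0.123532 m⁴.
Centre of pressure: y_p = y_c + I_c/(y_c·A) = 7.24715 + 0.123532/(7.24715 × 1.66646) = 7.24715 + 0.0102286 = 7.25738 m along the plane.
The resultant acts 0.437146 + 0.0102286 = 0.447375 m (along the plate) below the hinge at the top edge, so the moment about the hinge is M = F × 0.447375 = 88.7674 × 0.447375 = 39.7123 kN·m.

M ≈ 39.7 kN·m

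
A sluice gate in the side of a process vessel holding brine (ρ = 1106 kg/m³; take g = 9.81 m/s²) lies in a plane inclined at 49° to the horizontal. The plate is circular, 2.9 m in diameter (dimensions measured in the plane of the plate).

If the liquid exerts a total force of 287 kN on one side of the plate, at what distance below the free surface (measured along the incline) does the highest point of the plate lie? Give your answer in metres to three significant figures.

γ = ρg = 1106 × 9.81 / 1000 = 10.84986 kN/m³.
A = π(1.45)² = 6.6052 m².
From F = γ·h_c·A, the centroid depth is h_c = 287/(10.84986 × 6.6052) = 4.00472 m.
Let θ = 49° be the plate's angle to the horizontal; measure y along the incline from where the plane meets the free surface. Vertical depth h = y·sinθ with sinθ = 0.754710.
Along the incline, y_c = h_c/sinθ = 4.00472/0.754710 = 5.3063 m.
The centroid is at the centre, 1.45 m below the top of the plate, so the highest point sits at y_top = 5.3063 − 1.45 = 3.8563 m along the incline.

y_top ≈ 3.86 m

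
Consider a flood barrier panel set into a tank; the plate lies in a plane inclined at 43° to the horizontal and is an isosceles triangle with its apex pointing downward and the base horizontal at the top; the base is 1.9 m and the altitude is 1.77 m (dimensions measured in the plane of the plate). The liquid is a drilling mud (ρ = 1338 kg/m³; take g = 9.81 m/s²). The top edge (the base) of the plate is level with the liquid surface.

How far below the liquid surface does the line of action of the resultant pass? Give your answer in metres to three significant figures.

γ = ρg = 1338 × 9.81 / 1000 = 13.12578 kN/m³.
Let θ = 43° be the plate's angle to the horizontal; measure y along the incline from where the plane meets the free surface. Vertical depth h = y·sinθ with sinθ = 0.681998.
With the apex down, the centroid sits h/3 = 1.77/3 = 0.59 m below the base (the top edge), so y_c = 0.59 m and h_c = 0.59 × 0.681998 = 0.402379 m.
A = ½ × 1.9 × 1.77 = 1.6815 m².
Resultant F = γ·h_c·A = 13.12578 × 0.402379 × 1.6815 = 8.88091 kN.
I_c = b·h³/36 = 1.9 × 1.77³/36 = 0.292665 m⁴.
Centre of pressure: y_p = y_c + I_c/(y_c·A) = 0.59 + 0.292665/(0.59 × 1.6815) = 0.59 + 0.295 = 0.885 m along the plane.
Vertically, h_p = y_p·sinθ = 0.885 × 0.681998 = 0.603568 m.

h_p = 0.604 m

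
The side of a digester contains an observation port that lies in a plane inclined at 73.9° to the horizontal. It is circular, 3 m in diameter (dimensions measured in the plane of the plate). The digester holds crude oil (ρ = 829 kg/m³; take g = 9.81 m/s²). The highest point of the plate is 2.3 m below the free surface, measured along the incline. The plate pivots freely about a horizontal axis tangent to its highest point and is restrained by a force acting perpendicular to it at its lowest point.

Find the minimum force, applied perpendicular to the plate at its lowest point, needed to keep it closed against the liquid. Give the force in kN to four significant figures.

P ≈ 115.3 kN

γ = ρg = 829 × 9.81 / 1000 = 8.13249 kN/m³.
Let θ = 73.9° be the plate's angle to the horizontal; measure y along the incline from where the plane meets the free surface. Vertical depth h = y·sinθ with sinθ = 0.960779.
The centroid is at the centre, 1.5 m below the top of the plate, so y_c = 2.3 + 1.5 = 3.8 m and h_c = 3.8 × 0.960779 = 3.65096 m.
A = π(1.5)² = 7.06858 m².
Resultant F = γ·h_c·A = 8.13249 × 3.65096 × 7.06858 = 209.876 kN.
I_c = πr⁴/4 = π × 1.5⁴/4 = 3.97608 m⁴.
Centre of pressure: y_p = y_c + I_c/(y_c·A) = 3.8 + 3.97608/(3.8 × 7.06858) = 3.8 + 0.148026 = 3.94803 m along the plane.
The resultant acts 1.5 + 0.148026 = 1.64803 m (along the plate) below the hinge at the top edge, so the moment about the hinge is M = F × 1.64803 = 209.876 × 1.64803 = 345.882 kN·m.
A normal force at the bottom, 3 m from the hinge, must supply this moment: P = 345.882/3 = 115.294 kN.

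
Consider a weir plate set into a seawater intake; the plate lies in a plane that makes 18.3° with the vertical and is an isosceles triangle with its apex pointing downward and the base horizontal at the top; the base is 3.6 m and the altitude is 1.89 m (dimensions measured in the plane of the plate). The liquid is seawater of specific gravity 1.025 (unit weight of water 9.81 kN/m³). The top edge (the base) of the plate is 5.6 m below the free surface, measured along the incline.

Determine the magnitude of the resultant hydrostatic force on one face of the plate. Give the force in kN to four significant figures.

F ≈ 202.3 kN

γ = 1.025 × 9.81 = 10.05525 kN/m³.
The plate makes 18.3° with the vertical, i.e. θ = 90° − 18.3° = 71.7° to the horizontal. Measuring y along the incline from the free-surface line, vertical depth h = y·sinθ with sinθ = 0.949425.
With the apex down, the centroid sits h/3 = 1.89/3 = 0.63 m below the base (the top edge), so y_c = 5.6 + 0.63 = 6.23 m and h_c = 6.23 × 0.949425 = 5.91492 m.
A = ½ × 3.6 × 1.89 = 3.402 m².
Resultant F = γ·h_c·A = 10.05525 × 5.91492 × 3.402 = 202.337 kN.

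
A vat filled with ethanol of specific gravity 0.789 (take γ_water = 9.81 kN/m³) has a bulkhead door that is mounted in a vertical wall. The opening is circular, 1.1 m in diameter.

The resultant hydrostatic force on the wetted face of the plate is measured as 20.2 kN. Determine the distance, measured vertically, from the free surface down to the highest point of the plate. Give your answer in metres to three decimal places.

d_top ≈ 2.196 m

γ = 0.789 × 9.81 = 7.74009 kN/m³.
A = π(0.55)² = 0.950332 m².
From F = γ·h_c·A, the centroid depth is h_c = 20.2/(7.74009 × 0.950332) = 2.74619 m.
The centroid is at the centre, 0.55 m below the top of the plate, so the highest point sits at h_top = 2.74619 − 0.55 = 2.19619 m below the surface.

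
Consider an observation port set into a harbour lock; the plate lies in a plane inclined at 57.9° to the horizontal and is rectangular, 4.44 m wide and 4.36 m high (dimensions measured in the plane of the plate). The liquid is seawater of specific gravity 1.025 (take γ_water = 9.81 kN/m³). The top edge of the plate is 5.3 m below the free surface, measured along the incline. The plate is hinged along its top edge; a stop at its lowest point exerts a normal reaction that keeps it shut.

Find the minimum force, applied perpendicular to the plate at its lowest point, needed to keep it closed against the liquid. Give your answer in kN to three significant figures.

γ = 1.025 × 9.81 = 10.05525 kN/m³.
Let θ = 57.9° be the plate's angle to the horizontal; measure y along the incline from where the plane meets the free surface. Vertical depth h = y·sinθ with sinθ = 0.847122.
The centroid lies 4.36/2 = 2.18 m below the top edge, so y_c = 5.3 + 2.18 = 7.48 m and h_c = 7.48 × 0.847122 = 6.33647 m.
A = 4.44 × 4.36 = 19.3584 m².
Resultant F = γ·h_c·A = 10.05525 × 6.33647 × 19.3584 = 1233.42 kN.
I_c = b·h³/12 = 4.44 × 4.36³/12 = 30.6663 m⁴.
Centre of pressure: y_p = y_c + I_c/(y_c·A) = 7.48 + 30.6663/(7.48 × 19.3584) = 7.48 + 0.211783 = 7.69178 m along the plane.
The resultant acts 2.18 + 0.211783 = 2.39178 m (along the plate) below the hinge at the top edge, so the moment about the hinge is M = F × 2.39178 = 1233.42 × 2.39178 = 2950.07 kN·m.
A normal force at the bottom, 4.36 m from the hinge, must supply this moment: P = 2950.07/4.36 = 676.622 kN.

P ≈ 677 kN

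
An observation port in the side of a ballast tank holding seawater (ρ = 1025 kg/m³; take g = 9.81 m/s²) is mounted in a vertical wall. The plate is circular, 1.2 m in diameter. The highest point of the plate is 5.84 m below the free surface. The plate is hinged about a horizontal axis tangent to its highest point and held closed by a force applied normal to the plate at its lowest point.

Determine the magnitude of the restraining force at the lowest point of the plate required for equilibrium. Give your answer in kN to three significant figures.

P ≈ 37.5 kN

γ = ρg = 1025 × 9.81 / 1000 = 10.05525 kN/m³.
The centroid is at the centre, 0.6 m below the top of the plate, so the centroid depth is h_c = 5.84 + 0.6 = 6.44 m.
A = π(0.6)² = 1.13097 m².
Resultant F = γ·h_c·A = 10.05525 × 6.44 × 1.13097 = 73.2369 kN.
I_c = πr⁴/4 = π × 0.6⁴/4 = 0.101788 m⁴.
Centre of pressure: y_p = y_c + I_c/(y_c·A) = 6.44 + 0.101788/(6.44 × 1.13097) = 6.44 + 0.0139753 = 6.45398 m along the plane.
The resultant acts 0.6 + 0.0139753 = 0.613975 m (along the plate) below the hinge at the top edge, so the moment about the hinge is M = F × 0.613975 = 73.2369 × 0.613975 = 44.9656 kN·m.
A normal force at the bottom, 1.2 m from the hinge, must supply this moment: P = 44.9656/1.2 = 37.4713 kN.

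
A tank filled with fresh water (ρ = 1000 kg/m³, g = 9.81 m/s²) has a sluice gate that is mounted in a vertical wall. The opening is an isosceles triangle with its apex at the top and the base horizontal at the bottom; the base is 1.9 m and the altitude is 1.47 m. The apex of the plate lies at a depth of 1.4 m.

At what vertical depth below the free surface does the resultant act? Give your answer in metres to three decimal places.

γ = ρg = 1000 × 9.81 = 9810 N/m³ = 9.81 kN/m³.
With the apex up, the centroid sits 2h/3 = 2 × 1.47/3 = 0.98 m below the apex, so the centroid depth is h_c = 1.4 + 0.98 = 2.38 m.
A = ½ × 1.9 × 1.47 = 1.3965 m².
Resultant F = γ·h_c·A = 9.81 × 2.38 × 1.3965 = 32.6052 kN.
I_c = b·h³/36 = 1.9 × 1.47³/36 = 0.16765 m⁴.
Centre of pressure: y_p = y_c + I_c/(y_c·A) = 2.38 + 0.16765/(2.38 × 1.3965) = 2.38 + 0.0504412 = 2.43044 m along the plane.

h_p = 2.430 m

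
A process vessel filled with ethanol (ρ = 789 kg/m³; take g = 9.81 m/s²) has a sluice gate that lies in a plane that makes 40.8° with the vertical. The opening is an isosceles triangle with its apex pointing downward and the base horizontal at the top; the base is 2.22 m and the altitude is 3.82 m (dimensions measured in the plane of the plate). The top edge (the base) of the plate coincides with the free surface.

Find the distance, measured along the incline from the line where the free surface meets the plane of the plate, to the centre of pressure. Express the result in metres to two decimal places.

y_p = 1.91 m

γ = ρg = 789 × 9.81 / 1000 = 7.74009 kN/m³.
The plate makes 40.8° with the vertical, i.e. θ = 90° − 40.8° = 49.2° to the horizontal. Measuring y along the incline from the free-surface line, vertical depth h = y·sinθ with sinθ = 0.756995.
With the apex down, the centroid sits h/3 = 3.82/3 = 1.27333 m below the base (the top edge), so y_c = 1.27333 m and h_c = 1.27333 × 0.756995 = 0.963904 m.
A = ½ × 2.22 × 3.82 = 4.2402 m².
Resultant F = γ·h_c·A = 7.74009 × 0.963904 × 4.2402 = 31.6349 kN.
I_c = b·h³/36 = 2.22 × 3.82³/36 = 3.43748 m⁴.
Centre of pressure: y_p = y_c + I_c/(y_c·A) = 1.27333 + 3.43748/(1.27333 × 4.2402) = 1.27333 + 0.636668 = 1.91 m along the plane.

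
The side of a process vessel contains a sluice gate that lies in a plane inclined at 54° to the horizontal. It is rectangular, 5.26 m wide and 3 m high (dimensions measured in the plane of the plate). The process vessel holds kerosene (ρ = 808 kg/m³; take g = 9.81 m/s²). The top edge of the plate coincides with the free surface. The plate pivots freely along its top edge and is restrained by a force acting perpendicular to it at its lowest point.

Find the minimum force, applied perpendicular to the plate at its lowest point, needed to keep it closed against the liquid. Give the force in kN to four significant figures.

P ≈ 101.2 kN

γ = ρg = 808 × 9.81 / 1000 = 7.92648 kN/m³.
Let θ = 54° be the plate's angle to the horizontal; measure y along the incline from where the plane meets the free surface. Vertical depth h = y·sinθ with sinθ = 0.809017.
The centroid lies 3/2 = 1.5 m below the top edge, so y_c = 1.5 m and h_c = 1.5 × 0.809017 = 1.21353 m.
A = 5.26 × 3 = 15.78 m².
Resultant F = γ·h_c·A = 7.92648 × 1.21353 × 15.78 = 151.788 kN.
I_c = b·h³/12 = 5.26 × 3³/12 = 11.835 m⁴.
Centre of pressure: y_p = y_c + I_c/(y_c·A) = 1.5 + 11.835/(1.5 × 15.78) = 1.5 + 0.5 = 2 m along the plane.
The resultant acts 1.5 + 0.5 = 2 m (along the plate) below the hinge at the top edge, so the moment about the hinge is M = F × 2 = 151.788 × 2 = 303.576 kN·m.
A normal force at the bottom, 3 m from the hinge, must supply this moment: P = 303.576/3 = 101.192 kN.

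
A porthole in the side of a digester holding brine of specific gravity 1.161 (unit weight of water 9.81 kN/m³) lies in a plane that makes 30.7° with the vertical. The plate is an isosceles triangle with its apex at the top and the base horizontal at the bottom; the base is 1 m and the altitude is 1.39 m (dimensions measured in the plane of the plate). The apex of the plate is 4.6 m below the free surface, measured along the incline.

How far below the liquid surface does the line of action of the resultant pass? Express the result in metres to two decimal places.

h_p = 4.77 m

γ = 1.161 × 9.81 = 11.38941 kN/m³.
The plate makes 30.7° with the vertical, i.e. θ = 90° − 30.7° = 59.3° to the horizontal. Measuring y along the incline from the free-surface line, vertical depth h = y·sinθ with sinθ = 0.859852.
With the apex up, the centroid sits 2h/3 = 2 × 1.39/3 = 0.926667 m below the apex, so y_c = 4.6 + 0.926667 = 5.52667 m and h_c = 5.52667 × 0.859852 = 4.75212 m.
A = ½ × 1 × 1.39 = 0.695 m².
Resultant F = γ·h_c·A = 11.38941 × 4.75212 × 0.695 = 37.6161 kN.
I_c = b·h³/36 = 1 × 1.39³/36 = 0.0746005 m⁴.
Centre of pressure: y_p = y_c + I_c/(y_c·A) = 5.52667 + 0.0746005/(5.52667 × 0.695) = 5.52667 + 0.019422 = 5.54609 m along the plane.
Vertically, h_p = y_p·sinθ = 5.54609 × 0.859852 = 4.76882 m.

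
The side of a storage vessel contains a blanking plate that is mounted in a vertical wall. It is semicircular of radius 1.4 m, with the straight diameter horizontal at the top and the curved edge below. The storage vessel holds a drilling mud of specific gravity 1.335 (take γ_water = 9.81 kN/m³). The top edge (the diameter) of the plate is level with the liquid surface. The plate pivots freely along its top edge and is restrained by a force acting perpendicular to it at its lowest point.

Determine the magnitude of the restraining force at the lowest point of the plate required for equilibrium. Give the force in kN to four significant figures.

γ = 1.335 × 9.81 = 13.09635 kN/m³.
The centroid of a semicircle lies 4r/(3π) = 0.594178 m from the diameter, here below the top edge, so the centroid depth is h_c = 0.594178 m.
A = πr²/2 = π × 1.4²/2 = 3.07876 m².
Resultant F = γ·h_c·A = 13.09635 × 0.594178 × 3.07876 = 23.9576 kN.
I_c = (π/8 − 8/(9π))·r⁴ = 0.109757 × 1.4⁴ = 0.421642 m⁴.
Centre of pressure: y_p = y_c + I_c/(y_c·A) = 0.594178 + 0.421642/(0.594178 × 3.07876) = 0.594178 + 0.23049 = 0.824668 m along the plane.
The resultant acts 0.594178 + 0.23049 = 0.824668 m (along the plate) below the hinge at the top edge, so the moment about the hinge is M = F × 0.824668 = 23.9576 × 0.824668 = 19.7571 kN·m.
A normal force at the bottom, 1.4 m from the hinge, must supply this moment: P = 19.7571/1.4 = 14.1122 kN.

P ≈ 14.11 kN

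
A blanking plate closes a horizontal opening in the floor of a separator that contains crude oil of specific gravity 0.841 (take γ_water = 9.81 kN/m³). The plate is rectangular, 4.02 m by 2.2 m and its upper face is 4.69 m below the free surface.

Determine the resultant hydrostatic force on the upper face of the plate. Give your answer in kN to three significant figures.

F ≈ 342 kN

γ = 0.841 × 9.81 = 8.25021 kN/m³.
The plate is horizontal, so pressure is uniform at p = γ·h = 8.25021 × 4.69 = 38.6935 kN/m².
A = 4.02 × 2.2 = 8.844 m².
F = p·A = 38.6935 × 8.844 = 342.205 kN.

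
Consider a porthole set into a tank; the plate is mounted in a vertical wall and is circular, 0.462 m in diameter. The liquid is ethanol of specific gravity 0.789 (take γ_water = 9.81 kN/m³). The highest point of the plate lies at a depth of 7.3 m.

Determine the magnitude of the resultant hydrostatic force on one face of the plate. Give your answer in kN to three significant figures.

F ≈ 9.77 kN

γ = 0.789 × 9.81 = 7.74009 kN/m³.
The centroid is at the centre, 0.231 m below the top of the plate, so the centroid depth is h_c = 7.3 + 0.231 = 7.531 m.
A = π(0.231)² = 0.167639 m².
Resultant F = γ·h_c·A = 7.74009 × 7.531 × 0.167639 = 9.77178 kN.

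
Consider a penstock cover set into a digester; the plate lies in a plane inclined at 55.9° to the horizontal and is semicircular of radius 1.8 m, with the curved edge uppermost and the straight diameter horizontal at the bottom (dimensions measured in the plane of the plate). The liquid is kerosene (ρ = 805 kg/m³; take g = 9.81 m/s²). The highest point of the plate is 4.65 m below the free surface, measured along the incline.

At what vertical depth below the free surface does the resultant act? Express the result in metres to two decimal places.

γ = ρg = 805 × 9.81 / 1000 = 7.89705 kN/m³.
Let θ = 55.9° be the plate's angle to the horizontal; measure y along the incline from where the plane meets the free surface. Vertical depth h = y·sinθ with sinθ = 0.828060.
The centroid lies 4r/(3π) = 0.763944 m above the diameter, so r − 4r/(3π) = 1.8 − 0.763944 = 1.03606 m below the topmost point, so y_c = 4.65 + 1.03606 = 5.68606 m and h_c = 5.68606 × 0.828060 = 4.7084 m.
A = πr²/2 = π × 1.8²/2 = 5.08938 m².
Resultant F = γ·h_c·A = 7.89705 × 4.7084 × 5.08938 = 189.236 kN.
I_c = (π/8 − 8/(9π))·r⁴ = 0.109757 × 1.8⁴ = 1.15219 m⁴.
Centre of pressure: y_p = y_c + I_c/(y_c·A) = 5.68606 + 1.15219/(5.68606 × 5.08938) = 5.68606 + 0.0398151 = 5.72588 m along the plane.
Vertically, h_p = y_p·sinθ = 5.72588 × 0.828060 = 4.74137 m.

h_p = 4.74 m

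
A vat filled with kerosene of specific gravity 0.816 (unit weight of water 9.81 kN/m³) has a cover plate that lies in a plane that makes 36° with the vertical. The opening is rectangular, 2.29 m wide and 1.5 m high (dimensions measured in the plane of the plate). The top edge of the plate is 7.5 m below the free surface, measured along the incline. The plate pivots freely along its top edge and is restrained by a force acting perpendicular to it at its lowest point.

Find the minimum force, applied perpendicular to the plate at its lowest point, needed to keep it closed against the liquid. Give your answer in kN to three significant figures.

γ = 0.816 × 9.81 = 8.00496 kN/m³.
The plate makes 36° with the vertical, i.e. θ = 90° − 36° = 54° to the horizontal. Measuring y along the incline from the free-surface line, vertical depth h = y·sinθ with sinθ = 0.809017.
The centroid lies 1.5/2 = 0.75 m below the top edge, so y_c = 7.5 + 0.75 = 8.25 m and h_c = 8.25 × 0.809017 = 6.67439 m.
A = 2.29 × 1.5 = 3.435 m².
Resultant F = γ·h_c·A = 8.00496 × 6.67439 × 3.435 = 183.526 kN.
I_c = b·h³/12 = 2.29 × 1.5³/12 = 0.644062 m⁴.
Centre of pressure: y_p = y_c + I_c/(y_c·A) = 8.25 + 0.644062/(8.25 × 3.435) = 8.25 + 0.0227273 = 8.27273 m along the plane.
The resultant acts 0.75 + 0.0227273 = 0.772727 m (along the plate) below the hinge at the top edge, so the moment about the hinge is M = F × 0.772727 = 183.526 × 0.772727 = 141.815 kN·m.
A normal force at the bottom, 1.5 m from the hinge, must supply this moment: P = 141.815/1.5 = 94.5433 kN.

P ≈ 94.5 kN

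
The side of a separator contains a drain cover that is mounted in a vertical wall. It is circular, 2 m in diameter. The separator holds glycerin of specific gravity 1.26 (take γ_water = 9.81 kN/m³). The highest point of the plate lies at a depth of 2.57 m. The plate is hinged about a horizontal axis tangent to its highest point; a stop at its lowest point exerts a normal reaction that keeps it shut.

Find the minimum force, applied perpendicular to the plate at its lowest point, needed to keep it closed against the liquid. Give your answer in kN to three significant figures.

γ = 1.26 × 9.81 = 12.3606 kN/m³.
The centroid is at the centre, 1 m below the top of the plate, so the centroid depth is h_c = 2.57 + 1 = 3.57 m.
A = π(1)² = 3.14159 m².
Resultant F = γ·h_c·A = 12.3606 × 3.57 × 3.14159 = 138.63 kN.
I_c = πr⁴/4 = π × 1⁴/4 = 0.785398 m⁴.
Centre of pressure: y_p = y_c + I_c/(y_c·A) = 3.57 + 0.785398/(3.57 × 3.14159) = 3.57 + 0.0700281 = 3.64003 m along the plane.
The resultant acts 1 + 0.0700281 = 1.07003 m (along the plate) below the hinge at the top edge, so the moment about the hinge is M = F × 1.07003 = 138.63 × 1.07003 = 148.338 kN·m.
A normal force at the bottom, 2 m from the hinge, must supply this moment: P = 148.338/2 = 74.169 kN.

P ≈ 74.2 kN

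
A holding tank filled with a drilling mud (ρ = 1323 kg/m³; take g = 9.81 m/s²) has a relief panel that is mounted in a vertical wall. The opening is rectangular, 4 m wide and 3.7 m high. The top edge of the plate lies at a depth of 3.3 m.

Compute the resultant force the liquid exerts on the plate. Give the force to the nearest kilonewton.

γ = ρg = 1323 × 9.81 / 1000 = 12.97863 kN/m³.
The centroid lies 3.7/2 = 1.85 m below the top edge, so the centroid depth is h_c = 3.3 + 1.85 = 5.15 m.
A = 4 × 3.7 = 14.8 m².
Resultant F = γ·h_c·A = 12.97863 × 5.15 × 14.8 = 989.231 kN.

F ≈ 989 kN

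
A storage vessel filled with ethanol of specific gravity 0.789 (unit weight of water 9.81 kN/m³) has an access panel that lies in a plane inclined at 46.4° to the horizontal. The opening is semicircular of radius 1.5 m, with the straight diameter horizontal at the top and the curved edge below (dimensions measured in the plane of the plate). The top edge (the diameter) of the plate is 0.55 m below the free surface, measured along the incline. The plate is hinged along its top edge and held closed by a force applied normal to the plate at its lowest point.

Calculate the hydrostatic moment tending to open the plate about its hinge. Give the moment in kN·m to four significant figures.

γ = 0.789 × 9.81 = 7.74009 kN/m³.
Let θ = 46.4° be the plate's angle to the horizontal; measure y along the incline from where the plane meets the free surface. Vertical depth h = y·sinθ with sinθ = 0.724172.
The centroid of a semicircle lies 4r/(3π) = 0.63662 m from the diameter, here below the top edge, so y_c = 0.55 + 0.63662 = 1.18662 m and h_c = 1.18662 × 0.724172 = 0.859317 m.
A = πr²/2 = π × 1.5²/2 = 3.53429 m².
Resultant F = γ·h_c·A = 7.74009 × 0.859317 × 3.53429 = 23.5072 kN.
I_c = (π/8 − 8/(9π))·r⁴ = 0.109757 × 1.5⁴ = 0.555645 m⁴.
Centre of pressure: y_p = y_c + I_c/(y_c·A) = 1.18662 + 0.555645/(1.18662 × 3.53429) = 1.18662 + 0.13249 = 1.31911 m along the plane.
The resultant acts 0.63662 + 0.13249 = 0.76911 m (along the plate) below the hinge at the top edge, so the moment about the hinge is M = F × 0.76911 = 23.5072 × 0.76911 = 18.0796 kN·m.

M ≈ 18.08 kN·m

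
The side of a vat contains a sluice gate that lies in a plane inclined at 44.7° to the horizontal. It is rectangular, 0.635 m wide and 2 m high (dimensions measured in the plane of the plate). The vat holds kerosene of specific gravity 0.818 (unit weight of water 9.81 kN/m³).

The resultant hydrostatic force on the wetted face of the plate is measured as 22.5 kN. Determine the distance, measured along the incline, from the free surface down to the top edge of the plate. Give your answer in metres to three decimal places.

y_top ≈ 2.139 m

γ = 0.818 × 9.81 = 8.02458 kN/m³.
A = 0.635 × 2 = 1.27 m².
From F = γ·h_c·A, the centroid depth is h_c = 22.5/(8.02458 × 1.27) = 2.20778 m.
Let θ = 44.7° be the plate's angle to the horizontal; measure y along the incline from where the plane meets the free surface. Vertical depth h = y·sinθ with sinθ = 0.703395.
Along the incline, y_c = h_c/sinθ = 2.20778/0.703395 = 3.13875 m.
The centroid lies 2/2 = 1 m below the top edge, so the top edge sits at y_top = 3.13875 − 1 = 2.13875 m along the incline.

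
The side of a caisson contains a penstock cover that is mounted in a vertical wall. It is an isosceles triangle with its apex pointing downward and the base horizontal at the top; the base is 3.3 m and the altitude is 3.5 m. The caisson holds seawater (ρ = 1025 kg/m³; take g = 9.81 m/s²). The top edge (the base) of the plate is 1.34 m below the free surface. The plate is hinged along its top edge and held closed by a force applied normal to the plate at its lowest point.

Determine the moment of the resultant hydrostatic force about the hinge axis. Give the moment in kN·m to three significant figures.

γ = ρg = 1025 × 9.81 / 1000 = 10.05525 kN/m³.
With the apex down, the centroid sits h/3 = 3.5/3 = 1.16667 m below the base (the top edge), so the centroid depth is h_c = 1.34 + 1.16667 = 2.50667 m.
A = ½ × 3.3 × 3.5 = 5.775 m².
Resultant F = γ·h_c·A = 10.05525 × 2.50667 × 5.775 = 145.56 kN.
I_c = b·h³/36 = 3.3 × 3.5³/36 = 3.93021 m⁴.
Centre of pressure: y_p = y_c + I_c/(y_c·A) = 2.50667 + 3.93021/(2.50667 × 5.775) = 2.50667 + 0.271498 = 2.77817 m along the plane.
The resultant acts 1.16667 + 0.271498 = 1.43817 m (along the plate) below the hinge at the top edge, so the moment about the hinge is M = F × 1.43817 = 145.56 × 1.43817 = 209.34 kN·m.

M ≈ 209 kN·m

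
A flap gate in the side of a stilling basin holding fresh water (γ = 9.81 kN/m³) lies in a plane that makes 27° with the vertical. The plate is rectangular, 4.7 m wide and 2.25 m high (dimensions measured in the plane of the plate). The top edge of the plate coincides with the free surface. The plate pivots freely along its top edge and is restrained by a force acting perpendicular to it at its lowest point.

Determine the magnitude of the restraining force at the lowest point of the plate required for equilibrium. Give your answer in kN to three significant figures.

γ = 9.81 kN/m³.
The plate makes 27° with the vertical, i.e. θ = 90° − 27° = 63° to the horizontal. Measuring y along the incline from the free-surface line, vertical depth h = y·sinθ with sinθ = 0.891007.
The centroid lies 2.25/2 = 1.125 m below the top edge, so y_c = 1.125 m and h_c = 1.125 × 0.891007 = 1.00238 m.
A = 4.7 × 2.25 = 10.575 m².
Resultant F = γ·h_c·A = 9.81 × 1.00238 × 10.575 = 103.988 kN.
I_c = b·h³/12 = 4.7 × 2.25³/12 = 4.46133 m⁴.
Centre of pressure: y_p = y_c + I_c/(y_c·A) = 1.125 + 4.46133/(1.125 × 10.575) = 1.125 + 0.375 = 1.5 m along the plane.
The resultant acts 1.125 + 0.375 = 1.5 m (along the plate) below the hinge at the top edge, so the moment about the hinge is M = F × 1.5 = 103.988 × 1.5 = 155.982 kN·m.
A normal force at the bottom, 2.25 m from the hinge, must supply this moment: P = 155.982/2.25 = 69.3253 kN.

P ≈ 69.3 kN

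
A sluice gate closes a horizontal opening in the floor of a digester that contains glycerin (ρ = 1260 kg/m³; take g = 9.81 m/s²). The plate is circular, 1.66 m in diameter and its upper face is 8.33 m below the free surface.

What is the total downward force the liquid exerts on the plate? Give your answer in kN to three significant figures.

γ = ρg = 1260 × 9.81 / 1000 = 12.3606 kN/m³.
The plate is horizontal, so pressure is uniform at p = γ·h = 12.3606 × 8.33 = 102.964 kN/m².
A = π(0.83)² = 2.16424 m².
F = p·A = 102.964 × 2.16424 = 222.839 kN.

F ≈ 223 kN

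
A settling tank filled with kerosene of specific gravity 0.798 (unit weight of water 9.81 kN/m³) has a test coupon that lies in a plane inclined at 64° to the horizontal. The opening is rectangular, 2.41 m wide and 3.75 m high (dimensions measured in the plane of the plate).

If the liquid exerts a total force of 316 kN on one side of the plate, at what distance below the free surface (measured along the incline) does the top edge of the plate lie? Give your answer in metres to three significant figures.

y_top ≈ 3.09 m

γ = 0.798 × 9.81 = 7.82838 kN/m³.
A = 2.41 × 3.75 = 9.0375 m².
From F = γ·h_c·A, the centroid depth is h_c = 316/(7.82838 × 9.0375) = 4.4665 m.
Let θ = 64° be the plate's angle to the horizontal; measure y along the incline from where the plane meets the free surface. Vertical depth h = y·sinθ with sinθ = 0.898794.
Along the incline, y_c = h_c/sinθ = 4.4665/0.898794 = 4.96944 m.
The centroid lies 3.75/2 = 1.875 m below the top edge, so the top edge sits at y_top = 4.96944 − 1.875 = 3.09444 m along the incline.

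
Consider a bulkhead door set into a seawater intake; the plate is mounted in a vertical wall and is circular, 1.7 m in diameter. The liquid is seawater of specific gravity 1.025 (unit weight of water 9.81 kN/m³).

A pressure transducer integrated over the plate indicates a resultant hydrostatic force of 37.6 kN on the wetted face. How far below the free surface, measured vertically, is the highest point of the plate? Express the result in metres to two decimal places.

γ = 1.025 × 9.81 = 10.05525 kN/m³.
A = π(0.85)² = 2.2698 m².
From F = γ·h_c·A, the centroid depth is h_c = 37.6/(10.05525 × 2.2698) = 1.64743 m.
The centroid is at the centre, 0.85 m below the top of the plate, so the highest point sits at h_top = 1.64743 − 0.85 = 0.79743 m below the surface.

d_top ≈ 0.80 m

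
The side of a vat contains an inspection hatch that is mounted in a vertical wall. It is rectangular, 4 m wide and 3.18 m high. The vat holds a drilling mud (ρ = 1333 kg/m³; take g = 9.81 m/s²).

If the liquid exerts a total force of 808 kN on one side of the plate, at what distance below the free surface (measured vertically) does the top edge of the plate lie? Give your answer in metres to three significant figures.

d_top ≈ 3.27 m

γ = ρg = 1333 × 9.81 / 1000 = 13.07673 kN/m³.
A = 4 × 3.18 = 12.72 m².
From F = γ·h_c·A, the centroid depth is h_c = 808/(13.07673 × 12.72) = 4.85764 m.
The centroid lies 3.18/2 = 1.59 m below the top edge, so the top edge sits at h_top = 4.85764 − 1.59 = 3.26764 m below the surface.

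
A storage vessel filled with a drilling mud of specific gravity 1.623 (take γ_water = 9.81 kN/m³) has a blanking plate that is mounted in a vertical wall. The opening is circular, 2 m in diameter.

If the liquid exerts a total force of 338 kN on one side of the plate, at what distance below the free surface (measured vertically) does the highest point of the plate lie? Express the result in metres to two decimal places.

d_top ≈ 5.76 m

γ = 1.623 × 9.81 = 15.92163 kN/m³.
A = π(1)² = 3.14159 m².
From F = γ·h_c·A, the centroid depth is h_c = 338/(15.92163 × 3.14159) = 6.7574 m.
The centroid is at the centre, 1 m below the top of the plate, so the highest point sits at h_top = 6.7574 − 1 = 5.7574 m below the surface.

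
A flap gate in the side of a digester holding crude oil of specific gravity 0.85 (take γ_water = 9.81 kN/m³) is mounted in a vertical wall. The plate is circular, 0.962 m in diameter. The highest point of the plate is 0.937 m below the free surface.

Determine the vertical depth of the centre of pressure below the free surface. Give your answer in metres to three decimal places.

γ = 0.85 × 9.81 = 8.3385 kN/m³.
The centroid is at the centre, 0.481 m below the top of the plate, so the centroid depth is h_c = 0.937 + 0.481 = 1.418 m.
A = π(0.481)² = 0.726842 m².
Resultant F = γ·h_c·A = 8.3385 × 1.418 × 0.726842 = 8.59417 kN.
I_c = πr⁴/4 = π × 0.481⁴/4 = 0.0420407 m⁴.
Centre of pressure: y_p = y_c + I_c/(y_c·A) = 1.418 + 0.0420407/(1.418 × 0.726842) = 1.418 + 0.04079 = 1.45879 m along the plane.

h_p = 1.459 m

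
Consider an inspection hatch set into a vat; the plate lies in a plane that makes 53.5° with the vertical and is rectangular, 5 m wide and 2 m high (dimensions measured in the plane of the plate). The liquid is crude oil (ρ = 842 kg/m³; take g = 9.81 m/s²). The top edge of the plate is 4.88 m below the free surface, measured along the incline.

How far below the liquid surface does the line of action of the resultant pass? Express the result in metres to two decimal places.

γ = ρg = 842 × 9.81 / 1000 = 8.26002 kN/m³.
The plate makes 53.5° with the vertical, i.e. θ = 90° − 53.5° = 36.5° to the horizontal. Measuring y along the incline from the free-surface line, vertical depth h = y·sinθ with sinθ = 0.594823.
The centroid lies 2/2 = 1 m below the top edge, so y_c = 4.88 + 1 = 5.88 m and h_c = 5.88 × 0.594823 = 3.49756 m.
A = 5 × 2 = 10 m².
Resultant F = γ·h_c·A = 8.26002 × 3.49756 × 10 = 288.899 kN.
I_c = b·h³/12 = 5 × 2³/12 = 3.33333 m⁴.
Centre of pressure: y_p = y_c + I_c/(y_c·A) = 5.88 + 3.33333/(5.88 × 10) = 5.88 + 0.0566893 = 5.93669 m along the plane.
Vertically, h_p = y_p·sinθ = 5.93669 × 0.594823 = 3.53128 m.

h_p = 3.53 m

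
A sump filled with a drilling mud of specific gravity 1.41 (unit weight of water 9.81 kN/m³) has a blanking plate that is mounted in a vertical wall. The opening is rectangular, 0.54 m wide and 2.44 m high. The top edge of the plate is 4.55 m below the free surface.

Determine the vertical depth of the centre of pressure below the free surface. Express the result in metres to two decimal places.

γ = 1.41 × 9.81 = 13.8321 kN/m³.
The centroid lies 2.44/2 = 1.22 m below the top edge, so the centroid depth is h_c = 4.55 + 1.22 = 5.77 m.
A = 0.54 × 2.44 = 1.3176 m².
Resultant F = γ·h_c·A = 13.8321 × 5.77 × 1.3176 = 105.159 kN.
I_c = b·h³/12 = 0.54 × 2.44³/12 = 0.653705 m⁴.
Centre of pressure: y_p = y_c + I_c/(y_c·A) = 5.77 + 0.653705/(5.77 × 1.3176) = 5.77 + 0.0859849 = 5.85598 m along the plane.

h_p = 5.86 m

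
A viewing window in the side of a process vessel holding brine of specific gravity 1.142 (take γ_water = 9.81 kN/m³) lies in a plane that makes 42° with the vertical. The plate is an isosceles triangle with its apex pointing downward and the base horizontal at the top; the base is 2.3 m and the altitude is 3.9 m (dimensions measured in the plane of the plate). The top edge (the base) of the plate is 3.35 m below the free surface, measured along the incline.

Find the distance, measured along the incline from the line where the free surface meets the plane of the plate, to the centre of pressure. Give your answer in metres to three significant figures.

y_p = 4.83 m

γ = 1.142 × 9.81 = 11.20302 kN/m³.
The plate makes 42° with the vertical, i.e. θ = 90° − 42° = 48° to the horizontal. Measuring y along the incline from the free-surface line, vertical depth h = y·sinθ with sinθ = 0.743145.
With the apex down, the centroid sits h/3 = 3.9/3 = 1.3 m below the base (the top edge), so y_c = 3.35 + 1.3 = 4.65 m and h_c = 4.65 × 0.743145 = 3.45562 m.
A = ½ × 2.3 × 3.9 = 4.485 m².
Resultant F = γ·h_c·A = 11.20302 × 3.45562 × 4.485 = 173.63 kN.
I_c = b·h³/36 = 2.3 × 3.9³/36 = 3.78982 m⁴.
Centre of pressure: y_p = y_c + I_c/(y_c·A) = 4.65 + 3.78982/(4.65 × 4.485) = 4.65 + 0.18172 = 4.83172 m along the plane.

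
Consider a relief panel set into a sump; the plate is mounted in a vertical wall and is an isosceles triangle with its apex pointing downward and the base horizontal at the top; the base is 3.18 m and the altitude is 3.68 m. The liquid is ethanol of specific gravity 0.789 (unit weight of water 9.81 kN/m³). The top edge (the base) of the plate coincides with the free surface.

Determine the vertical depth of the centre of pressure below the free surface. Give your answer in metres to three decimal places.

γ = 0.789 × 9.81 = 7.74009 kN/m³.
With the apex down, the centroid sits h/3 = 3.68/3 = 1.22667 m below the base (the top edge), so the centroid depth is h_c = 1.22667 m.
A = ½ × 3.18 × 3.68 = 5.8512 m².
Resultant F = γ·h_c·A = 7.74009 × 1.22667 × 5.8512 = 55.5544 kN.
I_c = b·h³/36 = 3.18 × 3.68³/36 = 4.40218 m⁴.
Centre of pressure: y_p = y_c + I_c/(y_c·A) = 1.22667 + 4.40218/(1.22667 × 5.8512) = 1.22667 + 0.613331 = 1.84 m along the plane.

h_p = 1.840 m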